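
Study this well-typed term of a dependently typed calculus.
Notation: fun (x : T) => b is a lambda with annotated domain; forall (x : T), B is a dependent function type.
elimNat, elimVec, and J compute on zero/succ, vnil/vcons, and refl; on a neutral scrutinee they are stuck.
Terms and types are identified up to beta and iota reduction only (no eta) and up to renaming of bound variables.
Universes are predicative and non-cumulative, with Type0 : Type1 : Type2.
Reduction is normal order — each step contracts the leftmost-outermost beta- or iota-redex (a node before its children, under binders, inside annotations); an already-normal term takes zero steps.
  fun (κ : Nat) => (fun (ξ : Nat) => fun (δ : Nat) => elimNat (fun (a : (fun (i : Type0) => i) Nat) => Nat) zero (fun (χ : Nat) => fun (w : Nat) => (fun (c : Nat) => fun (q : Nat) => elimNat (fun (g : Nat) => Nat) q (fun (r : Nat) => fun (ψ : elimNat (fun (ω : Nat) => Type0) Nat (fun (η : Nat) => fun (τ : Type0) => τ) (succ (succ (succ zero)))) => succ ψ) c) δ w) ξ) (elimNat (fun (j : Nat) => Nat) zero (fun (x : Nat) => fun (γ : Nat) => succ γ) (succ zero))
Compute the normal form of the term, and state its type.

resulting normal form:
  fun (κ : Nat) => fun (ξ : Nat) => elimNat (fun (δ : Nat) => Nat) zero (fun (a : Nat) => fun (i : Nat) => succ i) ξ
type:
  forall (κ : Nat), forall (ξ : Nat), Nat
observation: the term reaches its normal form after 22 normal-order steps.


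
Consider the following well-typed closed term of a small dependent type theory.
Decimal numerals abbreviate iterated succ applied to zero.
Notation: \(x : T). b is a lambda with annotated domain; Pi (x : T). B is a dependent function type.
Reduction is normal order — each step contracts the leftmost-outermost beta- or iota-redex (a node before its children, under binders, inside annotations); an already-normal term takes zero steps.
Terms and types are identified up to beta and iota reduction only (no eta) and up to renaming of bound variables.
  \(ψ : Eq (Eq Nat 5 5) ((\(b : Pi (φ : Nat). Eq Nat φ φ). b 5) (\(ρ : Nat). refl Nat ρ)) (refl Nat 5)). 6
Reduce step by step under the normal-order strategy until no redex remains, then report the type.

normal-order reduction sequence:
  \(ψ : Eq (Eq Nat 5 5) ((\(b : Pi (φ : Nat). Eq Nat φ φ). b 5) (\(ρ : Nat). refl Nat ρ)) (refl Nat 5)). 6
  ~> \(ψ : Eq (Eq Nat 5 5) ((\(b : Nat). refl Nat b) 5) (refl Nat 5)). 6
  ~> \(ψ : Eq (Eq Nat 5 5) (refl Nat 5) (refl Nat 5)). 6
the term's type:
  Pi (ψ : Eq (Eq Nat 5 5) (refl Nat 5) (refl Nat 5)). Nat


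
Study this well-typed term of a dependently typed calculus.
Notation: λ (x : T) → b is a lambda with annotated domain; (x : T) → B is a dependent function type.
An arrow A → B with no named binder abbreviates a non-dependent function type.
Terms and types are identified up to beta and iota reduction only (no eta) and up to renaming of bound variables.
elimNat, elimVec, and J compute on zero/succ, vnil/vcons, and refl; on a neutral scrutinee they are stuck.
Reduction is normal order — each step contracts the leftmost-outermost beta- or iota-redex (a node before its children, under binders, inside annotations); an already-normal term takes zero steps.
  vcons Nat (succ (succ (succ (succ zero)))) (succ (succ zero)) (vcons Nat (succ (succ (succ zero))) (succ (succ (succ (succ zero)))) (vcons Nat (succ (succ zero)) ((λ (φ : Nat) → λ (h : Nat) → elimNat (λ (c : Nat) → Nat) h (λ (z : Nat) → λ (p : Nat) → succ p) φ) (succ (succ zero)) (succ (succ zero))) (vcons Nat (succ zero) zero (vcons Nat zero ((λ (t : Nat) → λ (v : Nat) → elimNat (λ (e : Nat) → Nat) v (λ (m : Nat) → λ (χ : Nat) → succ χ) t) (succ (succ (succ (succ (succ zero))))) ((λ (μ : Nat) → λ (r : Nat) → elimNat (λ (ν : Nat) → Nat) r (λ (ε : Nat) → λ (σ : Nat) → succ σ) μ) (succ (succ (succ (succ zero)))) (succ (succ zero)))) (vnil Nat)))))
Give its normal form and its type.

reduced normal form:
  vcons Nat (succ (succ (succ (succ zero)))) (succ (succ zero)) (vcons Nat (succ (succ (succ zero))) (succ (succ (succ (succ zero)))) (vcons Nat (succ (succ zero)) (succ (succ (succ (succ zero)))) (vcons Nat (succ zero) zero (vcons Nat zero (succ (succ (succ (succ (succ (succ (succ (succ (succ (succ (succ zero))))))))))) (vnil Nat)))))
inferred type:
  Vec Nat (succ (succ (succ (succ (succ zero)))))


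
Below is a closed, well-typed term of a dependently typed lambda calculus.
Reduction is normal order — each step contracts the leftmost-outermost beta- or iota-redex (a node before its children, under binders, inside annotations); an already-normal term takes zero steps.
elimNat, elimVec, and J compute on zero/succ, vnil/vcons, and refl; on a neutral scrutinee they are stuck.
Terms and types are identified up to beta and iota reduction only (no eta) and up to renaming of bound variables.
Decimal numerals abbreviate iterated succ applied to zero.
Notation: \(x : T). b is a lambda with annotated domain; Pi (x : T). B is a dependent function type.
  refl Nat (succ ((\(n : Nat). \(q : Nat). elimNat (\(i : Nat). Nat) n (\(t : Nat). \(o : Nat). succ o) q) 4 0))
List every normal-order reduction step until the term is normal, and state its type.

normal-order reduction sequence:
  refl Nat (succ ((\(n : Nat). \(q : Nat). elimNat (\(i : Nat). Nat) n (\(t : Nat). \(o : Nat). succ o) q) 4 0))
  ~> refl Nat (succ ((\(n : Nat). elimNat (\(q : Nat). Nat) 4 (\(i : Nat). \(t : Nat). succ t) n) 0))
  ~> refl Nat (succ (elimNat (\(n : Nat). Nat) 4 (\(q : Nat). \(i : Nat). succ i) 0))
  ~> refl Nat 5
type:
  Eq Nat 5 5


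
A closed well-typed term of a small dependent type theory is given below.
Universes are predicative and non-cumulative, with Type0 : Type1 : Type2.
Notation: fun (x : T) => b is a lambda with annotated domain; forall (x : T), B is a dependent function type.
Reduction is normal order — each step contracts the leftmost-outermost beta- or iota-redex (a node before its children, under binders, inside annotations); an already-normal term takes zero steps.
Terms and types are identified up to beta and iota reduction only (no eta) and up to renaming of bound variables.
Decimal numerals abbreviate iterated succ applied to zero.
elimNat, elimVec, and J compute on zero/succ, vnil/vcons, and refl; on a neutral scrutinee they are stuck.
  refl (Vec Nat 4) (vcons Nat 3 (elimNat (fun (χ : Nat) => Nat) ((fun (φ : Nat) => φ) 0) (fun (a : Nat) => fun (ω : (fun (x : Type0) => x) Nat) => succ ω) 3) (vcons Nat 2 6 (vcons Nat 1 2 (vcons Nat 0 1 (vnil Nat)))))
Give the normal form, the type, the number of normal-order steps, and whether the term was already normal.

resulting normal form:
  refl (Vec Nat 4) (vcons Nat 3 3 (vcons Nat 2 6 (vcons Nat 1 2 (vcons Nat 0 1 (vnil Nat)))))
the term's type:
  Eq (Vec Nat 4) (vcons Nat 3 3 (vcons Nat 2 6 (vcons Nat 1 2 (vcons Nat 0 1 (vnil Nat))))) (vcons Nat 3 3 (vcons Nat 2 6 (vcons Nat 1 2 (vcons Nat 0 1 (vnil Nat)))))
reduction steps (normal order): 11
started in normal form: no
first redex: an elimNat iota-redex


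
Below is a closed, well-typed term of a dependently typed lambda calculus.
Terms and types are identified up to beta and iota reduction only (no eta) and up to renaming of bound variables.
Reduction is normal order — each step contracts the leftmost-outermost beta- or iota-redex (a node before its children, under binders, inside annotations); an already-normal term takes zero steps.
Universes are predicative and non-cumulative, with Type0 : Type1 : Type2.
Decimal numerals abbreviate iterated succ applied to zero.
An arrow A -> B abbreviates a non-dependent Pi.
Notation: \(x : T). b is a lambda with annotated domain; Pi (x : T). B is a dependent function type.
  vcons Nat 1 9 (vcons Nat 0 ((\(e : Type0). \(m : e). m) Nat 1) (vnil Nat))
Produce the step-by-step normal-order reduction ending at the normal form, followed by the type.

normal-order reduction:
  vcons Nat 1 9 (vcons Nat 0 ((\(e : Type0). \(m : e). m) Nat 1) (vnil Nat))
  ~> vcons Nat 1 9 (vcons Nat 0 ((\(e : Nat). e) 1) (vnil Nat))
  ~> vcons Nat 1 9 (vcons Nat 0 1 (vnil Nat))
type:
  Vec Nat 2


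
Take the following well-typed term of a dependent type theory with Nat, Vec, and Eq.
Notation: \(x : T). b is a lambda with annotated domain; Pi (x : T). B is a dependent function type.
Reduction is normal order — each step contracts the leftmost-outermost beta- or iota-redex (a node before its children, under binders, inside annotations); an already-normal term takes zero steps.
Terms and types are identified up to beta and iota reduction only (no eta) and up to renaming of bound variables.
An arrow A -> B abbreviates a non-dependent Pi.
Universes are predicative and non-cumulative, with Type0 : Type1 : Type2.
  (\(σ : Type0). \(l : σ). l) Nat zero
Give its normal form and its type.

normal form:
  zero
inferred type:
  Nat
observation: contracting a beta-redex first, the term normalizes in 2 steps.


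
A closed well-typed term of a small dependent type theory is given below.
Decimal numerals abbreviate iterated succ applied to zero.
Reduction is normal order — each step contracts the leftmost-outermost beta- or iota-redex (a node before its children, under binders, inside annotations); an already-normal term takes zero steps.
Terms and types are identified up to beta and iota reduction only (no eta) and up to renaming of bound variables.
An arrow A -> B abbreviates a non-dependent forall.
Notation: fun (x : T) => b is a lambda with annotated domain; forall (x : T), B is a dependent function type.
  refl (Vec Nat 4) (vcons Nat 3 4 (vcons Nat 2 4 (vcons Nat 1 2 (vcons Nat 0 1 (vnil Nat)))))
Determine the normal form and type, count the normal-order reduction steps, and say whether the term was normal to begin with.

reduced normal form:
  refl (Vec Nat 4) (vcons Nat 3 4 (vcons Nat 2 4 (vcons Nat 1 2 (vcons Nat 0 1 (vnil Nat)))))
the term's type:
  Eq (Vec Nat 4) (vcons Nat 3 4 (vcons Nat 2 4 (vcons Nat 1 2 (vcons Nat 0 1 (vnil Nat))))) (vcons Nat 3 4 (vcons Nat 2 4 (vcons Nat 1 2 (vcons Nat 0 1 (vnil Nat)))))
normal-order step count: 0
started in normal form: yes


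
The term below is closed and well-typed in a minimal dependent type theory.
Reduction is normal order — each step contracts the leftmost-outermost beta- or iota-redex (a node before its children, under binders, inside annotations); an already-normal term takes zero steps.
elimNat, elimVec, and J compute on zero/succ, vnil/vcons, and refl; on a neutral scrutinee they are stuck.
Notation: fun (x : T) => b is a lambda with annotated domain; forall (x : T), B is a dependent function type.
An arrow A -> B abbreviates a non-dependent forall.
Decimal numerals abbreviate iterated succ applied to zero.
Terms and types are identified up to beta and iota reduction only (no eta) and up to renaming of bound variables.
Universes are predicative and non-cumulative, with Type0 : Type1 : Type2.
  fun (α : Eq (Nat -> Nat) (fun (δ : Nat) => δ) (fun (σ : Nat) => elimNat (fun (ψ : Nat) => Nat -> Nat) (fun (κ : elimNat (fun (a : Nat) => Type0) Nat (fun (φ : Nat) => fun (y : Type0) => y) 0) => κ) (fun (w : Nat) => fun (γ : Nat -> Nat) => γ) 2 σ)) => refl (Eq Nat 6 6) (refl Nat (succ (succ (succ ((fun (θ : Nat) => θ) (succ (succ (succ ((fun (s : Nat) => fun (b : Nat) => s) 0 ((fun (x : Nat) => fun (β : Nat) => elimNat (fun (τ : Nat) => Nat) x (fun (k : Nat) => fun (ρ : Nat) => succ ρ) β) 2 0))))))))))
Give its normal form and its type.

normal form:
  fun (α : Eq (Nat -> Nat) (fun (δ : Nat) => δ) (fun (σ : Nat) => σ)) => refl (Eq Nat 6 6) (refl Nat 6)
inferred type:
  Eq (Nat -> Nat) (fun (α : Nat) => α) (fun (δ : Nat) => δ) -> Eq (Eq Nat 6 6) (refl Nat 6) (refl Nat 6)


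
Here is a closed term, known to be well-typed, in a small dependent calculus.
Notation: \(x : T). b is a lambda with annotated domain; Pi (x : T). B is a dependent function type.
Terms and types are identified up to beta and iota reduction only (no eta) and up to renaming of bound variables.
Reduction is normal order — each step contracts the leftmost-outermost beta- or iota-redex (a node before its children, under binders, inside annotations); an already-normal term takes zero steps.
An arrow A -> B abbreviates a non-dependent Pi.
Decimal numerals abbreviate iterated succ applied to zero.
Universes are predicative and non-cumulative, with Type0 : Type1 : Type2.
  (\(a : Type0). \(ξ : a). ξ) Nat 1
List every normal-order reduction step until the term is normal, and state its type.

normal-order reduction sequence:
  (\(a : Type0). \(ξ : a). ξ) Nat 1
  ~> (\(a : Nat). a) 1
  ~> 1
the term's type:
  Nat


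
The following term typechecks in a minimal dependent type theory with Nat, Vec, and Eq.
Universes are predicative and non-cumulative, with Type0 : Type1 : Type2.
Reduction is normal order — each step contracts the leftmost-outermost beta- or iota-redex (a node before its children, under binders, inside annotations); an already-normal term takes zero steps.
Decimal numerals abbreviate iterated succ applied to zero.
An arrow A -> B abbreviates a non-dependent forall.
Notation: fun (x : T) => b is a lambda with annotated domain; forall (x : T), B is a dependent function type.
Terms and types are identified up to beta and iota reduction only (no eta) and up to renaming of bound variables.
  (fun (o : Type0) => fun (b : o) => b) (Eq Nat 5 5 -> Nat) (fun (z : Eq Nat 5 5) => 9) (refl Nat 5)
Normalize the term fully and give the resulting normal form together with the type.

resulting normal form:
  9
type:
  Nat
observation: reduction starts at a beta-redex, and 3 normal-order steps reach the normal form.


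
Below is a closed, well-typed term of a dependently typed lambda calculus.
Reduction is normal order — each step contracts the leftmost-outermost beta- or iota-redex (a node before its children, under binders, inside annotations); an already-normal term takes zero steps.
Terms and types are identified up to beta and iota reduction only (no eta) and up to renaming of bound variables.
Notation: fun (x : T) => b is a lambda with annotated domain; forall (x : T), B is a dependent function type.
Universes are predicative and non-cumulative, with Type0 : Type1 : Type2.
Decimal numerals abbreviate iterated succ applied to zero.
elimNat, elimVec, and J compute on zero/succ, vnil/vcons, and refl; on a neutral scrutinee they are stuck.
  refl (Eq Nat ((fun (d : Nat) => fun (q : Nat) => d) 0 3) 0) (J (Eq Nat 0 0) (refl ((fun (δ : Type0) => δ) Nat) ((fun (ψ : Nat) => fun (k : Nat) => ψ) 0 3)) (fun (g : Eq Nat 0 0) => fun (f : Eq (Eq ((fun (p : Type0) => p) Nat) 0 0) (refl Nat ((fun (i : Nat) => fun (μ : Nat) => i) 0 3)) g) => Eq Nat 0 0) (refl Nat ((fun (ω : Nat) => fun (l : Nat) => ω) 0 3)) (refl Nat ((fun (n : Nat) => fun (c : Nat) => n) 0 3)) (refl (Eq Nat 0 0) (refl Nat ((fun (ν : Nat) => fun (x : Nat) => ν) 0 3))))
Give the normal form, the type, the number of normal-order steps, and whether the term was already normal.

normal form:
  refl (Eq Nat 0 0) (refl Nat 0)
the term's type:
  Eq (Eq Nat 0 0) (refl Nat 0) (refl Nat 0)
steps to reach normal form (normal order): 5
term was already normal: no
first redex: a beta-redex


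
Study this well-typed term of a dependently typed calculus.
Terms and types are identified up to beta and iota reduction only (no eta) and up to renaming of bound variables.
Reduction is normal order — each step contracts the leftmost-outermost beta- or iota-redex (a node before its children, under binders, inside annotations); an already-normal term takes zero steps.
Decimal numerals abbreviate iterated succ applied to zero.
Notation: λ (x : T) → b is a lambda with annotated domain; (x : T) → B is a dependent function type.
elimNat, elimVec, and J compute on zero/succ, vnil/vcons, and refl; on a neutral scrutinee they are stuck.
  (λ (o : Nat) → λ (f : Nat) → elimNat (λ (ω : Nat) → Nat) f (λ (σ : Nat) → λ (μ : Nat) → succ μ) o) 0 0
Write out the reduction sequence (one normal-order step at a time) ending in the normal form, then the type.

normal-order reduction sequence:
  (λ (o : Nat) → λ (f : Nat) → elimNat (λ (ω : Nat) → Nat) f (λ (σ : Nat) → λ (μ : Nat) → succ μ) o) 0 0
  ~> (λ (o : Nat) → elimNat (λ (f : Nat) → Nat) o (λ (ω : Nat) → λ (σ : Nat) → succ σ) 0) 0
  ~> elimNat (λ (o : Nat) → Nat) 0 (λ (f : Nat) → λ (ω : Nat) → succ ω) 0
  ~> 0
inferred type:
  Nat


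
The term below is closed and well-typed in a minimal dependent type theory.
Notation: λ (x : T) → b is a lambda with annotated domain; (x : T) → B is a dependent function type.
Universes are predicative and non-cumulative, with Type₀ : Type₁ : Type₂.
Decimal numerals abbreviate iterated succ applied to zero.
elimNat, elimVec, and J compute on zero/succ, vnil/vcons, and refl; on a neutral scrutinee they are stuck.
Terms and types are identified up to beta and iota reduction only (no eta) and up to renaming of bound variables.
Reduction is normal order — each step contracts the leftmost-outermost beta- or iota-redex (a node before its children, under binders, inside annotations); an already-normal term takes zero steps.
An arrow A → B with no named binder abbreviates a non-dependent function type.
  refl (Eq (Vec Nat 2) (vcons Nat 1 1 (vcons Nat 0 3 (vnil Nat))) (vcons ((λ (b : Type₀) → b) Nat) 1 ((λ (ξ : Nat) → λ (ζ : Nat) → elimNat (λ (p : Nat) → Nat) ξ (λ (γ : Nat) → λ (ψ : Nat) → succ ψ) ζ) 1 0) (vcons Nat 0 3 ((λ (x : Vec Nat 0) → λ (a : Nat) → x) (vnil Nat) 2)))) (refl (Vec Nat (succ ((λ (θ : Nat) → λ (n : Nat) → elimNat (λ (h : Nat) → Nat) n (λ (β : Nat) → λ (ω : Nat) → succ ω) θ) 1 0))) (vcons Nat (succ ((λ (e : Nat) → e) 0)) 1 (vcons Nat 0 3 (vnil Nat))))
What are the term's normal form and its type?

reduced normal form:
  refl (Eq (Vec Nat 2) (vcons Nat 1 1 (vcons Nat 0 3 (vnil Nat))) (vcons Nat 1 1 (vcons Nat 0 3 (vnil Nat)))) (refl (Vec Nat 2) (vcons Nat 1 1 (vcons Nat 0 3 (vnil Nat))))
type:
  Eq (Eq (Vec Nat 2) (vcons Nat 1 1 (vcons Nat 0 3 (vnil Nat))) (vcons Nat 1 1 (vcons Nat 0 3 (vnil Nat)))) (refl (Vec Nat 2) (vcons Nat 1 1 (vcons Nat 0 3 (vnil Nat)))) (refl (Vec Nat 2) (vcons Nat 1 1 (vcons Nat 0 3 (vnil Nat))))


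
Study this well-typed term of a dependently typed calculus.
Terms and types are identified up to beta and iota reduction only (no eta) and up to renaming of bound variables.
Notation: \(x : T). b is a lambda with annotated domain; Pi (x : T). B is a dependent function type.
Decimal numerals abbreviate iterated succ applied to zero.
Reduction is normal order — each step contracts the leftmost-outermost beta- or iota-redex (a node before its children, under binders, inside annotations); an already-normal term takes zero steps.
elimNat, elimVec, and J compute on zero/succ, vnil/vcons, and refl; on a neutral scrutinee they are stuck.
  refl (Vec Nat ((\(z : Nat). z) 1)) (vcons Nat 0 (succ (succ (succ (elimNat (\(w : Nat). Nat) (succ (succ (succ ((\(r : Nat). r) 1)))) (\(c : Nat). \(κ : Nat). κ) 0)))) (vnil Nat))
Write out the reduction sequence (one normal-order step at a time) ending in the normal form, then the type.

normal-order reduction:
  refl (Vec Nat ((\(z : Nat). z) 1)) (vcons Nat 0 (succ (succ (succ (elimNat (\(w : Nat). Nat) (succ (succ (succ ((\(r : Nat). r) 1)))) (\(c : Nat). \(κ : Nat). κ) 0)))) (vnil Nat))
  ~> refl (Vec Nat 1) (vcons Nat 0 (succ (succ (succ (elimNat (\(z : Nat). Nat) (succ (succ (succ ((\(w : Nat). w) 1)))) (\(r : Nat). \(c : Nat). c) 0)))) (vnil Nat))
  ~> refl (Vec Nat 1) (vcons Nat 0 (succ (succ (succ (succ (succ (succ ((\(z : Nat). z) 1))))))) (vnil Nat))
  ~> refl (Vec Nat 1) (vcons Nat 0 7 (vnil Nat))
inferred type:
  Eq (Vec Nat 1) (vcons Nat 0 7 (vnil Nat)) (vcons Nat 0 7 (vnil Nat))


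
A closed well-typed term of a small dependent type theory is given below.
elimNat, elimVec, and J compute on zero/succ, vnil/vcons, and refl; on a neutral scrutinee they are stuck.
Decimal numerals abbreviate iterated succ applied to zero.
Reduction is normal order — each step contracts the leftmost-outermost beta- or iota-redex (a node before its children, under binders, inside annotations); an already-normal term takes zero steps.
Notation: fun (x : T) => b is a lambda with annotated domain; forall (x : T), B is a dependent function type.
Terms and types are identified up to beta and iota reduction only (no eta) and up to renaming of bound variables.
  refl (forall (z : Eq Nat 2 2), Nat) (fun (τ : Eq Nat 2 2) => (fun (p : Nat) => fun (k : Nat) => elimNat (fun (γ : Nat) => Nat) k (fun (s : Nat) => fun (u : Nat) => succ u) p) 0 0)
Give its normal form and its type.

normal form:
  refl (forall (z : Eq Nat 2 2), Nat) (fun (τ : Eq Nat 2 2) => 0)
inferred type:
  Eq (forall (z : Eq Nat 2 2), Nat) (fun (τ : Eq Nat 2 2) => 0) (fun (p : Eq Nat 2 2) => 0)
observation: contracting a beta-redex first, the term normalizes in 3 steps.


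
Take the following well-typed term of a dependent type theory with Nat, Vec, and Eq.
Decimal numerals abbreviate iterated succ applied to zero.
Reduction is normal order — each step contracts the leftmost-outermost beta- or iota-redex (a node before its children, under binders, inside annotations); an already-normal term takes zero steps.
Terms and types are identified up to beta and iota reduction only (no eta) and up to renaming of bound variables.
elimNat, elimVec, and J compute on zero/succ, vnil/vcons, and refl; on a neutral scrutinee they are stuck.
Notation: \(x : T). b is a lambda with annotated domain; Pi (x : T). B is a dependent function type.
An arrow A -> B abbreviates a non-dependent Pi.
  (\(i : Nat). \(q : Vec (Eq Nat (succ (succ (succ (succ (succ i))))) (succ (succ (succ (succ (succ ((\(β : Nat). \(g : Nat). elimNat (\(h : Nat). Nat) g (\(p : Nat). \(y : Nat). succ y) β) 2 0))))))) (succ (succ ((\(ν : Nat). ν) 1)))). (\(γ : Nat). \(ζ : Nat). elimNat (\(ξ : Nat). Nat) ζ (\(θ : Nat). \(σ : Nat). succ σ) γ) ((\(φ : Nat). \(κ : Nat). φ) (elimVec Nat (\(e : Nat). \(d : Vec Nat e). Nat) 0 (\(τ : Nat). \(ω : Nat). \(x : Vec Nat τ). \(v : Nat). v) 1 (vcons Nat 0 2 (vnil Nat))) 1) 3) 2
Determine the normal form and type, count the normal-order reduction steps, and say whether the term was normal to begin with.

reduced normal form:
  \(i : Vec (Eq Nat 7 7) 3). 3
the term's type:
  Vec (Eq Nat 7 7) 3 -> Nat
steps to reach normal form (normal order): 22
started in normal form: no
first redex: a beta-redex


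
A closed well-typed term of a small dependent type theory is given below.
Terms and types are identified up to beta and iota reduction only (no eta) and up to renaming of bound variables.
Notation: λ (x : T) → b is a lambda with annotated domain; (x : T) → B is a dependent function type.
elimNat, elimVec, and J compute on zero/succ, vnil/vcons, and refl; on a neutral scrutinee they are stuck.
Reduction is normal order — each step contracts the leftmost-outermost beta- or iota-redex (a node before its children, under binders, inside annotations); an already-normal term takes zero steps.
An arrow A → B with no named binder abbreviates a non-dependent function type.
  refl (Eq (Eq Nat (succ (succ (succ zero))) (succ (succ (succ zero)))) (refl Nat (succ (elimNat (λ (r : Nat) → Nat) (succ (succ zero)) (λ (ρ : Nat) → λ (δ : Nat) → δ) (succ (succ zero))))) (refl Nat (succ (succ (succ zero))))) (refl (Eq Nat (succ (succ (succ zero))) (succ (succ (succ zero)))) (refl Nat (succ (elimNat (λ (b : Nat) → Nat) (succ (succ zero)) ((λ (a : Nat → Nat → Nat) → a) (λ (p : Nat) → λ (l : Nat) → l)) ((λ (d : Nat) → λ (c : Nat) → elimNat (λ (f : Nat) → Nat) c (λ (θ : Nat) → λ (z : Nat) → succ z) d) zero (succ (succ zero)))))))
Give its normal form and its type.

reduced normal form:
  refl (Eq (Eq Nat (succ (succ (succ zero))) (succ (succ (succ zero)))) (refl Nat (succ (succ (succ zero)))) (refl Nat (succ (succ (succ zero))))) (refl (Eq Nat (succ (succ (succ zero))) (succ (succ (succ zero)))) (refl Nat (succ (succ (succ zero)))))
type:
  Eq (Eq (Eq Nat (succ (succ (succ zero))) (succ (succ (succ zero)))) (refl Nat (succ (succ (succ zero)))) (refl Nat (succ (succ (succ zero))))) (refl (Eq Nat (succ (succ (succ zero))) (succ (succ (succ zero)))) (refl Nat (succ (succ (succ zero))))) (refl (Eq Nat (succ (succ (succ zero))) (succ (succ (succ zero)))) (refl Nat (succ (succ (succ zero)))))


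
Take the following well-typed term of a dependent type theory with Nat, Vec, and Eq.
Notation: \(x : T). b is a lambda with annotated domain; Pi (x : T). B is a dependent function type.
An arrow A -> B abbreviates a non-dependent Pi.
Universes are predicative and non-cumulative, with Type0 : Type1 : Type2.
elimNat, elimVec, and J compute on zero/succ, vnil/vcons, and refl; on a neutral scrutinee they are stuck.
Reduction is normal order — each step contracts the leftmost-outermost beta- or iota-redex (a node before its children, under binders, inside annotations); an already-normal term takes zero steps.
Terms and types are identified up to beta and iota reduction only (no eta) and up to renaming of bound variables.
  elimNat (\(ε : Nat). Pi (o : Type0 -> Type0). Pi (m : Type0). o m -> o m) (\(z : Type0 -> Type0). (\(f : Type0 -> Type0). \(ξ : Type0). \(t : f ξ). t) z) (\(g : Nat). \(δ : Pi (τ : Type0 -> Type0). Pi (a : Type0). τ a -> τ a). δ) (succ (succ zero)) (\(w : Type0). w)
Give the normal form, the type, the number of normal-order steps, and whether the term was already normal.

reduced normal form:
  \(ε : Type0). \(o : ε). o
the term's type:
  Pi (ε : Type0). ε -> ε
normal-order step count: 10
already normal: no
first contracted redex: an elimNat iota-redex


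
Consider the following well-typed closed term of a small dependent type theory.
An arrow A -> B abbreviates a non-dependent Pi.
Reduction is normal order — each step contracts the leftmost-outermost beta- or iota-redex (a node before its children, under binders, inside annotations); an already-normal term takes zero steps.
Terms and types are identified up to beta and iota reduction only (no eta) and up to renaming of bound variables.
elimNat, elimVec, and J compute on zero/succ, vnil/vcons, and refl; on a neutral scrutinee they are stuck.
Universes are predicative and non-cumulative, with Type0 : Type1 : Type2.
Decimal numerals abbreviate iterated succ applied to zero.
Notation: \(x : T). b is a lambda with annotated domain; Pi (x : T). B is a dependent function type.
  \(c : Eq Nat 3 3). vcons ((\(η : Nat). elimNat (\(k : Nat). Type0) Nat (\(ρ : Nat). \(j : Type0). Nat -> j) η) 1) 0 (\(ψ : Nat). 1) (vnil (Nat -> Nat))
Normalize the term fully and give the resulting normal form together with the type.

normal form:
  \(c : Eq Nat 3 3). vcons (Nat -> Nat) 0 (\(η : Nat). 1) (vnil (Nat -> Nat))
inferred type:
  Eq Nat 3 3 -> Vec (Nat -> Nat) 1


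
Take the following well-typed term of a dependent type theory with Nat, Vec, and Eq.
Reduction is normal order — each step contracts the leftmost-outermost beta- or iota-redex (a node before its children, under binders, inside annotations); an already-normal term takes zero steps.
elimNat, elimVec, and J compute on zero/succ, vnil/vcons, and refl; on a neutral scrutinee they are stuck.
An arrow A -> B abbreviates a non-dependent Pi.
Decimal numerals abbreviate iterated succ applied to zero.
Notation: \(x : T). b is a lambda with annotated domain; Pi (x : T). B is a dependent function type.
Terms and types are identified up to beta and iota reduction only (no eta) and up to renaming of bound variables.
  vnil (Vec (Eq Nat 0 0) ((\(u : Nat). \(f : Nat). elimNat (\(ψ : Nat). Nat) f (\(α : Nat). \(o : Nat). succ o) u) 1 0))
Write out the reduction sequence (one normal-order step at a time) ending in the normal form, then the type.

reduction (normal order):
  vnil (Vec (Eq Nat 0 0) ((\(u : Nat). \(f : Nat). elimNat (\(ψ : Nat). Nat) f (\(α : Nat). \(o : Nat). succ o) u) 1 0))
  ~> vnil (Vec (Eq Nat 0 0) ((\(u : Nat). elimNat (\(f : Nat). Nat) u (\(ψ : Nat). \(α : Nat). succ α) 1) 0))
  ~> vnil (Vec (Eq Nat 0 0) (elimNat (\(u : Nat). Nat) 0 (\(f : Nat). \(ψ : Nat). succ ψ) 1))
  ~> vnil (Vec (Eq Nat 0 0) ((\(u : Nat). \(f : Nat). succ f) 0 (elimNat (\(ψ : Nat). Nat) 0 (\(α : Nat). \(o : Nat). succ o) 0)))
  ~> vnil (Vec (Eq Nat 0 0) ((\(u : Nat). succ u) (elimNat (\(f : Nat). Nat) 0 (\(ψ : Nat). \(α : Nat). succ α) 0)))
  ~> vnil (Vec (Eq Nat 0 0) (succ (elimNat (\(u : Nat). Nat) 0 (\(f : Nat). \(ψ : Nat). succ ψ) 0)))
  ~> vnil (Vec (Eq Nat 0 0) 1)
the term's type:
  Vec (Vec (Eq Nat 0 0) 1) 0


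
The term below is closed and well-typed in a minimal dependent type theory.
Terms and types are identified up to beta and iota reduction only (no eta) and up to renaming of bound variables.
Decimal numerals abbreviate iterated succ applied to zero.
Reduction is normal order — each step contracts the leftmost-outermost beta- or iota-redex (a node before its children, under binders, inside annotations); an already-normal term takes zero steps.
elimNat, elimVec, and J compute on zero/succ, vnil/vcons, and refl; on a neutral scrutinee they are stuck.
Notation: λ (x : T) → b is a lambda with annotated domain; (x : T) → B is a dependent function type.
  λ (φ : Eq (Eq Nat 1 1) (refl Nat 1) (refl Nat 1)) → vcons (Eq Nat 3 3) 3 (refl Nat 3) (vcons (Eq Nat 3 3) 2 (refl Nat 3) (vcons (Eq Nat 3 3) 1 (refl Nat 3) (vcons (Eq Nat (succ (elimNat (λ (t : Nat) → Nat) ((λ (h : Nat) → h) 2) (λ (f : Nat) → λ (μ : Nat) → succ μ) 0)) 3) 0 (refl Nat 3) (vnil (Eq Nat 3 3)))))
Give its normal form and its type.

resulting normal form:
  λ (φ : Eq (Eq Nat 1 1) (refl Nat 1) (refl Nat 1)) → vcons (Eq Nat 3 3) 3 (refl Nat 3) (vcons (Eq Nat 3 3) 2 (refl Nat 3) (vcons (Eq Nat 3 3) 1 (refl Nat 3) (vcons (Eq Nat 3 3) 0 (refl Nat 3) (vnil (Eq Nat 3 3)))))
the term's type:
  (φ : Eq (Eq Nat 1 1) (refl Nat 1) (refl Nat 1)) → Vec (Eq Nat 3 3) 4


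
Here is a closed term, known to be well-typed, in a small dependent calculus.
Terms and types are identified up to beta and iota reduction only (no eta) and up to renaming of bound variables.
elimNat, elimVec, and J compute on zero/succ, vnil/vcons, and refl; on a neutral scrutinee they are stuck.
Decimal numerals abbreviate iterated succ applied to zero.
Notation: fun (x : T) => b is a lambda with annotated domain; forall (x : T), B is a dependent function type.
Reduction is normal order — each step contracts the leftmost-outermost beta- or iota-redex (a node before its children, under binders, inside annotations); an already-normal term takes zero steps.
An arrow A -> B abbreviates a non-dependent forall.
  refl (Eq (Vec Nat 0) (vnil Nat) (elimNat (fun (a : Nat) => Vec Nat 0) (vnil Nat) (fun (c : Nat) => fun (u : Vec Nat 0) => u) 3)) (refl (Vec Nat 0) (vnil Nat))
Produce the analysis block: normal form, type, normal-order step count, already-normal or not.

normal form:
  refl (Eq (Vec Nat 0) (vnil Nat) (vnil Nat)) (refl (Vec Nat 0) (vnil Nat))
the term's type:
  Eq (Eq (Vec Nat 0) (vnil Nat) (vnil Nat)) (refl (Vec Nat 0) (vnil Nat)) (refl (Vec Nat 0) (vnil Nat))
steps to reach normal form (normal order): 10
already normal: no
first contracted redex: an elimNat iota-redex


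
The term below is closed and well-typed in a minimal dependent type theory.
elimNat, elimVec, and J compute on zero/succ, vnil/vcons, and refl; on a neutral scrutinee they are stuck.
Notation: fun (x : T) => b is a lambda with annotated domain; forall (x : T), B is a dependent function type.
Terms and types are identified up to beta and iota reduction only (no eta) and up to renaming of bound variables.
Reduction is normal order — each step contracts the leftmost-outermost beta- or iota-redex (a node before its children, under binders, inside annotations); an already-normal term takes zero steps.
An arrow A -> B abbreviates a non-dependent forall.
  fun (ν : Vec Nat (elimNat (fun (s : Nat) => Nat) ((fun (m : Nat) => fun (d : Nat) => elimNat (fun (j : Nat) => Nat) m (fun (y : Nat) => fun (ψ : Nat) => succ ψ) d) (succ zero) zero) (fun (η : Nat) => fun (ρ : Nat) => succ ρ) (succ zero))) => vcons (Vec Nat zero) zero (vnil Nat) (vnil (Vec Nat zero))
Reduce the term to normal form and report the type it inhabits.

reduced normal form:
  fun (ν : Vec Nat (succ (succ zero))) => vcons (Vec Nat zero) zero (vnil Nat) (vnil (Vec Nat zero))
type:
  Vec Nat (succ (succ zero)) -> Vec (Vec Nat zero) (succ zero)


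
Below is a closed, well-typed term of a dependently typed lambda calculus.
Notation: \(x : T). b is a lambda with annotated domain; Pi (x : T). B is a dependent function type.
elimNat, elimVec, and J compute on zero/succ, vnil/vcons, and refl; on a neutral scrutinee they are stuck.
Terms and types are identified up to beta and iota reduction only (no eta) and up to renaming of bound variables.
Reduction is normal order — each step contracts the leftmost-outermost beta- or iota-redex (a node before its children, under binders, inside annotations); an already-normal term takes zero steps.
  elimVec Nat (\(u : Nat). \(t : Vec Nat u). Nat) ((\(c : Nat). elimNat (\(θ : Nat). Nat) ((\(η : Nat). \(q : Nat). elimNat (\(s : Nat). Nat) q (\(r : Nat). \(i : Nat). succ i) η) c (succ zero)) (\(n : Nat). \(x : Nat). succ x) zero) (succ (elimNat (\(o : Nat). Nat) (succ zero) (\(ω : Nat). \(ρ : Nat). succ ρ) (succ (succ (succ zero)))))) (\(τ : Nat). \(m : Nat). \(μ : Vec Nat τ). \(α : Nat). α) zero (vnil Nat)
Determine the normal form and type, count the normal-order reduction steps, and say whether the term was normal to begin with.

reduced normal form:
  succ (succ (succ (succ (succ (succ zero)))))
inferred type:
  Nat
normal-order step count: 31
term was already normal: no
first redex: an elimVec iota-redex


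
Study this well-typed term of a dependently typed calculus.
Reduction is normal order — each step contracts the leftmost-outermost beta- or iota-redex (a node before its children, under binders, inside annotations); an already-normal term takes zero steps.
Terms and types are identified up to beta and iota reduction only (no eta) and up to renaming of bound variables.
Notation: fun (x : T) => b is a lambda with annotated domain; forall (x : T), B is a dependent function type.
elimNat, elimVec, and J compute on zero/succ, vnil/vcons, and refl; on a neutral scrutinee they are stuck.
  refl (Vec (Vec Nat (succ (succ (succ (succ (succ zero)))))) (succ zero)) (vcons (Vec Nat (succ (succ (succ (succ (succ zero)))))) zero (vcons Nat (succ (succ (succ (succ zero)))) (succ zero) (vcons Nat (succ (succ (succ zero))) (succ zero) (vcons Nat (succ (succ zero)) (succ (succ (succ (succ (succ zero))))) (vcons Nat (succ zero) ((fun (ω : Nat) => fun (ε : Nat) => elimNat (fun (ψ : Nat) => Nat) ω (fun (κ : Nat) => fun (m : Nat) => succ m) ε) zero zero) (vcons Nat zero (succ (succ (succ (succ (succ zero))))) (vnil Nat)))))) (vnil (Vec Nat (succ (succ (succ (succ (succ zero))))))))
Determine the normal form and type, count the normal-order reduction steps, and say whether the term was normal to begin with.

resulting normal form:
  refl (Vec (Vec Nat (succ (succ (succ (succ (succ zero)))))) (succ zero)) (vcons (Vec Nat (succ (succ (succ (succ (succ zero)))))) zero (vcons Nat (succ (succ (succ (succ zero)))) (succ zero) (vcons Nat (succ (succ (succ zero))) (succ zero) (vcons Nat (succ (succ zero)) (succ (succ (succ (succ (succ zero))))) (vcons Nat (succ zero) zero (vcons Nat zero (succ (succ (succ (succ (succ zero))))) (vnil Nat)))))) (vnil (Vec Nat (succ (succ (succ (succ (succ zero))))))))
type:
  Eq (Vec (Vec Nat (succ (succ (succ (succ (succ zero)))))) (succ zero)) (vcons (Vec Nat (succ (succ (succ (succ (succ zero)))))) zero (vcons Nat (succ (succ (succ (succ zero)))) (succ zero) (vcons Nat (succ (succ (succ zero))) (succ zero) (vcons Nat (succ (succ zero)) (succ (succ (succ (succ (succ zero))))) (vcons Nat (succ zero) zero (vcons Nat zero (succ (succ (succ (succ (succ zero))))) (vnil Nat)))))) (vnil (Vec Nat (succ (succ (succ (succ (succ zero)))))))) (vcons (Vec Nat (succ (succ (succ (succ (succ zero)))))) zero (vcons Nat (succ (succ (succ (succ zero)))) (succ zero) (vcons Nat (succ (succ (succ zero))) (succ zero) (vcons Nat (succ (succ zero)) (succ (succ (succ (succ (succ zero))))) (vcons Nat (succ zero) zero (vcons Nat zero (succ (succ (succ (succ (succ zero))))) (vnil Nat)))))) (vnil (Vec Nat (succ (succ (succ (succ (succ zero))))))))
normal-order step count: 3
started in normal form: no
first redex: a beta-redex


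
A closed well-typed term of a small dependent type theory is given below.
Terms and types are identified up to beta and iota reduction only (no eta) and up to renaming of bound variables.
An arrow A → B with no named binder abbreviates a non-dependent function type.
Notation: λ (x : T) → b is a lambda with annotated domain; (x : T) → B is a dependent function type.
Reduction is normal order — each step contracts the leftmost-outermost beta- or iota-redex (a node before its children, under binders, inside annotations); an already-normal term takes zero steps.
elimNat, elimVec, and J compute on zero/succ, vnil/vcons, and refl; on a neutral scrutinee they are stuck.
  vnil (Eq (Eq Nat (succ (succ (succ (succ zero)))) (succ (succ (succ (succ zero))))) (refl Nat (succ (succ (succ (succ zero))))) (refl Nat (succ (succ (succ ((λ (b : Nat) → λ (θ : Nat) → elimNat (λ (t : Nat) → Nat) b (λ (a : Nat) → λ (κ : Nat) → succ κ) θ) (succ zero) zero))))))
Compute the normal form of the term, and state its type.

reduced normal form:
  vnil (Eq (Eq Nat (succ (succ (succ (succ zero)))) (succ (succ (succ (succ zero))))) (refl Nat (succ (succ (succ (succ zero))))) (refl Nat (succ (succ (succ (succ zero))))))
the term's type:
  Vec (Eq (Eq Nat (succ (succ (succ (succ zero)))) (succ (succ (succ (succ zero))))) (refl Nat (succ (succ (succ (succ zero))))) (refl Nat (succ (succ (succ (succ zero)))))) zero


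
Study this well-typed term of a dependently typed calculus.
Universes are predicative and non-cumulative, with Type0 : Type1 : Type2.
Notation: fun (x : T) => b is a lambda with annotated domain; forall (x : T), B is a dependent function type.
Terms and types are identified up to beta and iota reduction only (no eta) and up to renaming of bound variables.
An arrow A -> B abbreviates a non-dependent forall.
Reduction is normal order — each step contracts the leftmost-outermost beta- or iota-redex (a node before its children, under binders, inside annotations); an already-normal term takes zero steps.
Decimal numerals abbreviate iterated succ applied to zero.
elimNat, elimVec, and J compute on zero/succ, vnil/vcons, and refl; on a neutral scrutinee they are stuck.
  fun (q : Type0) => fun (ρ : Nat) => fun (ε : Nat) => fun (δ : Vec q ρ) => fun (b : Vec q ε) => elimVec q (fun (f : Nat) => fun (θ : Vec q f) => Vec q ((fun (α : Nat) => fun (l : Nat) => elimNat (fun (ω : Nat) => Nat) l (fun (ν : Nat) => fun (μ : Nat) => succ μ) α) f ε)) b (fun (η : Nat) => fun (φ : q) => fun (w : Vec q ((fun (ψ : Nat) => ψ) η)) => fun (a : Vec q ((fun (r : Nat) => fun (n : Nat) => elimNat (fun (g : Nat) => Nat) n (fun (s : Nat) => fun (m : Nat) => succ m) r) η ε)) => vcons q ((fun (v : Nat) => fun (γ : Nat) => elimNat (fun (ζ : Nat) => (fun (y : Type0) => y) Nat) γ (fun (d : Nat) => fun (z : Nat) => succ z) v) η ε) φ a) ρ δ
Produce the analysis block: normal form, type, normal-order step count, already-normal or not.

reduced normal form:
  fun (q : Type0) => fun (ρ : Nat) => fun (ε : Nat) => fun (δ : Vec q ρ) => fun (b : Vec q ε) => elimVec q (fun (f : Nat) => fun (θ : Vec q f) => Vec q (elimNat (fun (α : Nat) => Nat) ε (fun (l : Nat) => fun (ω : Nat) => succ ω) f)) b (fun (ν : Nat) => fun (μ : q) => fun (η : Vec q ν) => fun (φ : Vec q (elimNat (fun (w : Nat) => Nat) ε (fun (ψ : Nat) => fun (a : Nat) => succ a) ν)) => vcons q (elimNat (fun (r : Nat) => Nat) ε (fun (n : Nat) => fun (g : Nat) => succ g) ν) μ φ) ρ δ
inferred type:
  forall (q : Type0), forall (ρ : Nat), forall (ε : Nat), Vec q ρ -> Vec q ε -> Vec q (elimNat (fun (δ : Nat) => Nat) ε (fun (b : Nat) => fun (f : Nat) => succ f) ρ)
reduction steps (normal order): 8
already normal: no
first contracted redex: a beta-redex
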